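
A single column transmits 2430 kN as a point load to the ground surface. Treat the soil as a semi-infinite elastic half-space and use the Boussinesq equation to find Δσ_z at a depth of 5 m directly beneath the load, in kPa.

Boussinesq vertical stress below a point load on an elastic half-space:
Δσ_z = 3P/(2πz²) · [1 + (r/z)²]^(−5/2)
r/z = 0/5 = 0; [1+(r/z)²]^(−5/2) = 1.
Δσ_z = 3×2430/(2π×5²) × 1 = 46.41 × 1 = 46.41 kPa

Δσ_z ≈ 46.4 kPa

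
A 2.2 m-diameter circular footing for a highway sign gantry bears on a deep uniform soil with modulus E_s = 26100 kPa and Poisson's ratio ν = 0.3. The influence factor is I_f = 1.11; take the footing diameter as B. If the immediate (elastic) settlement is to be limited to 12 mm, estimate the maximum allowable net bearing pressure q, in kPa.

q ≈ 141 kPa

S_e = q·B·(1−ν²)/E_s · I_f  ⇒  q = S_e·E_s / (B·(1−ν²)·I_f).
q = 0.012 × 26100 / (2.2 × 0.91 × 1.11) = 140.9 kPa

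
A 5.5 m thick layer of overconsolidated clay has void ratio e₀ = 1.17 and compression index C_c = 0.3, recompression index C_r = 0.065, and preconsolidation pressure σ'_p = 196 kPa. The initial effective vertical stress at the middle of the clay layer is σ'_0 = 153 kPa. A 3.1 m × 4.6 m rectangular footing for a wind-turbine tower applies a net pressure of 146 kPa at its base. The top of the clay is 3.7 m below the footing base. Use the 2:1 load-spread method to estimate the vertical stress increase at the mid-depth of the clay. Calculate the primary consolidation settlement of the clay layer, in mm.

S_c ≈ 8.68 mm

Mid-depth of clay below the footing base: z = 3.7 + 5.5/2 = 6.45 m.
Stress increase at mid-clay by the 2:1 spreading method:
Δσ = qBL/((B+z)(L+z)) = 146×3.1×4.6/((3.1+6.45)(4.6+6.45)) = 19.729 kPa
Final effective stress: σ'_f = 153 + 19.729 = 172.73 kPa.
σ'_f = 172.73 ≤ σ'_p = 196 kPa, so the clay remains overconsolidated and only the recompression index applies:
S_c = C_r·H/(1+e₀)·log₁₀(σ'_f/σ'_0) = 0.065×5.5/2.17×log₁₀(172.73/153)
    = 0.16475 × 0.052676 = 0.008678 m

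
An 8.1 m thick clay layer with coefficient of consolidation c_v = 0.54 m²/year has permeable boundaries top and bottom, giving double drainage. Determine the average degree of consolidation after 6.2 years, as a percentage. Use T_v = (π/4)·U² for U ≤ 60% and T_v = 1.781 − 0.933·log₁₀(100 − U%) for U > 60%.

Drainage path length: H_d = H/2 = 4.05 m (double drainage).
T_v = c_v·t/H_d² = 0.54×6.2/4.05² = 0.20412.
T_v = 0.20412 corresponds to the U ≤ 60% branch:
U = √(4T_v/π) = 0.5098

U ≈ 51 %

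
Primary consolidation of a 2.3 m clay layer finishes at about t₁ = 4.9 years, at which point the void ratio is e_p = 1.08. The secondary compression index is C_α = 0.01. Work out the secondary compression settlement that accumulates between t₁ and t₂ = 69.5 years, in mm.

S_s ≈ 12.7 mm

Secondary compression: S_s = C_α·H/(1+e_p)·log₁₀(t₂/t₁)
S_s = 0.01×2.3/(1+1.08)×log₁₀(69.5/4.9)
    = 0.01106 × 1.152 = 0.01274 m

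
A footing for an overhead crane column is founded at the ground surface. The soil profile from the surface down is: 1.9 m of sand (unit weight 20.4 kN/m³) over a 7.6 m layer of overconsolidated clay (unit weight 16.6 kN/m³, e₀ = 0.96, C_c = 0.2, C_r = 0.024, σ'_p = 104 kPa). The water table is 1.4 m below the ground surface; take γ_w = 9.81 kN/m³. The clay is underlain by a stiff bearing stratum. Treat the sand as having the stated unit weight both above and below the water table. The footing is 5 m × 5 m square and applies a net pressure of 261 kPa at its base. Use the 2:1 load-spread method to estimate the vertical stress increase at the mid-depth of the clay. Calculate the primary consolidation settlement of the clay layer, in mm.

Mid-depth of clay below the ground surface: z = 1.9 + 7.6/2 = 5.7 m.
Total vertical stress at mid-clay: σ_v = 20.4×1.9 + 16.6×3.8 = 101.84 kPa.
Pore pressure: u = 9.81×(5.7 − 1.4) = 42.183 kPa.
Initial effective stress: σ'_0 = σ_v − u = 101.84 − 42.183 = 59.657 kPa.
Stress increase at mid-clay by the 2:1 spreading method:
Δσ = qBL/((B+z)(L+z)) = 261×5×5/((5+5.7)(5+5.7)) = 56.992 kPa
Final effective stress: σ'_f = 59.657 + 56.992 = 116.65 kPa.
σ'_f = 116.65 > σ'_p = 104 kPa, so the stress path crosses the preconsolidation pressure — recompression up to σ'_p, then virgin compression beyond:
S_c = H/(1+e₀)·[C_r·log₁₀(σ'_p/σ'_0) + C_c·log₁₀(σ'_f/σ'_p)]
    = 7.6/1.96 × [0.024×log₁₀(104/59.657) + 0.2×log₁₀(116.65/104)]
    = 3.8776 × [0.0057929 + 0.0099703] = 0.06112 m

S_c ≈ 61.1 mm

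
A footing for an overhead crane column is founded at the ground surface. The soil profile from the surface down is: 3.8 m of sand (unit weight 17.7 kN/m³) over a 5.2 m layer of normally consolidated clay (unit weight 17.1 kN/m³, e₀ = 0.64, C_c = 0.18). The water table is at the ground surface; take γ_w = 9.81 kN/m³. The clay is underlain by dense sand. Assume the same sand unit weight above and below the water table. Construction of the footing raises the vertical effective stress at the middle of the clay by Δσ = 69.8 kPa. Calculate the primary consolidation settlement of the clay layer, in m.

Mid-depth of clay below the ground surface: z = 3.8 + 5.2/2 = 6.4 m.
Total vertical stress at mid-clay: σ_v = 17.7×3.8 + 17.1×2.6 = 111.72 kPa.
Pore pressure: u = 9.81×(6.4 − 0) = 62.784 kPa.
Initial effective stress: σ'_0 = σ_v − u = 111.72 − 62.784 = 48.936 kPa.
Final effective stress: σ'_f = σ'_0 + Δσ = 48.936 + 69.8 = 118.74 kPa.
Normally consolidated clay, so the full stress increment lies on the virgin compression line:
S_c = C_c·H/(1+e₀)·log₁₀(σ'_f/σ'_0) = 0.18×5.2/(1+0.64)×log₁₀(118.74/48.936)
    = 0.57073 × 0.38497 = 0.2197 m

S_c ≈ 0.22 m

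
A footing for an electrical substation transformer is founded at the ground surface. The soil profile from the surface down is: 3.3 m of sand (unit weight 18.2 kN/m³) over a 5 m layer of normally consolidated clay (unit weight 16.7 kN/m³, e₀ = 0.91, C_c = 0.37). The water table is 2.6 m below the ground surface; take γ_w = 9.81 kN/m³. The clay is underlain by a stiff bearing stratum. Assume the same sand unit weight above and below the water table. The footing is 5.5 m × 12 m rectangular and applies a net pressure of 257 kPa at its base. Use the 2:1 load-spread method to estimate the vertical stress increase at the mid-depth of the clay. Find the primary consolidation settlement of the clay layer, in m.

S_c ≈ 0.331 m

Mid-depth of clay below the ground surface: z = 3.3 + 5/2 = 5.8 m.
Total vertical stress at mid-clay: σ_v = 18.2×3.3 + 16.7×2.5 = 101.81 kPa.
Pore pressure: u = 9.81×(5.8 − 2.6) = 31.392 kPa.
Initial effective stress: σ'_0 = σ_v − u = 101.81 − 31.392 = 70.418 kPa.
Stress increase at mid-clay by the 2:1 spreading method:
Δσ = qBL/((B+z)(L+z)) = 257×5.5×12/((5.5+5.8)(12+5.8)) = 84.329 kPa
Final effective stress: σ'_f = σ'_0 + Δσ = 70.418 + 84.329 = 154.75 kPa.
Normally consolidated clay, so the full stress increment lies on the virgin compression line:
S_c = C_c·H/(1+e₀)·log₁₀(σ'_f/σ'_0) = 0.37×5/(1+0.91)×log₁₀(154.75/70.418)
    = 0.96859 × 0.34195 = 0.3312 m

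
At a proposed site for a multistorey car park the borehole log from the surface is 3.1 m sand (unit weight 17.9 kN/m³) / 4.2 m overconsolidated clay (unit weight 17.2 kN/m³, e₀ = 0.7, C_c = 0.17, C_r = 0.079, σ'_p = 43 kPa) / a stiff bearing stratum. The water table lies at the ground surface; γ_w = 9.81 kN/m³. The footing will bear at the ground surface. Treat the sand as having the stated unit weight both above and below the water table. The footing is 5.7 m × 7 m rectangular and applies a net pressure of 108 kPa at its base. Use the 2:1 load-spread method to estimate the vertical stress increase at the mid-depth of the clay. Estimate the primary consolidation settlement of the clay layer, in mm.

S_c ≈ 101 mm

Mid-depth of clay below the ground surface: z = 3.1 + 4.2/2 = 5.2 m.
Total vertical stress at mid-clay: σ_v = 17.9×3.1 + 17.2×2.1 = 91.61 kPa.
Pore pressure: u = 9.81×(5.2 − 0) = 51.012 kPa.
Initial effective stress: σ'_0 = σ_v − u = 91.61 − 51.012 = 40.598 kPa.
Stress increase at mid-clay by the 2:1 spreading method:
Δσ = qBL/((B+z)(L+z)) = 108×5.7×7/((5.7+5.2)(7+5.2)) = 32.405 kPa
Final effective stress: σ'_f = 40.598 + 32.405 = 73.003 kPa.
σ'_f = 73.003 > σ'_p = 43 kPa, so the stress path crosses the preconsolidation pressure — recompression up to σ'_p, then virgin compression beyond:
S_c = H/(1+e₀)·[C_r·log₁₀(σ'_p/σ'_0) + C_c·log₁₀(σ'_f/σ'_p)]
    = 4.2/1.7 × [0.079×log₁₀(43/40.598) + 0.17×log₁₀(73.003/43)]
    = 2.4706 × [0.0019721 + 0.039078] = 0.1014 m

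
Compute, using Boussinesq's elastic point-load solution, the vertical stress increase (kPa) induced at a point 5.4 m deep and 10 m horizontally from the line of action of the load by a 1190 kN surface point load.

Boussinesq vertical stress below a point load on an elastic half-space:
Δσ_z = 3P/(2πz²) · [1 + (r/z)²]^(−5/2)
r/z = 10/5.4 = 1.8519; [1+(r/z)²]^(−5/2) = 0.024219.
Δσ_z = 3×1190/(2π×5.4²) × 0.024219 = 19.485 × 0.024219 = 0.4719 kPa

Δσ_z ≈ 0.472 kPa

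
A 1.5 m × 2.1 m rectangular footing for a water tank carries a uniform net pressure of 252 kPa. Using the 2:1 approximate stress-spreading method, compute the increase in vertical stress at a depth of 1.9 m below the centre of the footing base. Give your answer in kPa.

By the 2:1 method the load spreads at 1 horizontal : 2 vertical, so at depth z the loaded area has grown by z in each plan dimension:
Δσ = qBL/((B+z)(L+z)) = 252×1.5×2.1/((1.5+1.9)(2.1+1.9)) = 58.368 kPa

Δσ_z ≈ 58.4 kPa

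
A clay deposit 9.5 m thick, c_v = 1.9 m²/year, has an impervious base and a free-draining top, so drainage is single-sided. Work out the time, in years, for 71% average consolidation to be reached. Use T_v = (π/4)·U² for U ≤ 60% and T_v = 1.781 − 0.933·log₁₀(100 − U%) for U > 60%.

Drainage path length: H_d = H = 9.5 m (single drainage).
U > 60%: T_v = 1.781 − 0.933·log₁₀(100 − 71) = 0.41658.
t = T_v·H_d²/c_v = 0.41658×9.5²/1.9 = 19.79 years.

t ≈ 19.8 years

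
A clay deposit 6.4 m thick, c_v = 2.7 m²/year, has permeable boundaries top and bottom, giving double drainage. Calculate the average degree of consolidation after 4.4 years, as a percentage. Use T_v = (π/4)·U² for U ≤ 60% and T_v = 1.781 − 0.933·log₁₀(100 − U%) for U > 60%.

Drainage path length: H_d = H/2 = 3.2 m (double drainage).
T_v = c_v·t/H_d² = 2.7×4.4/3.2² = 1.1602.
T_v = 1.1602 corresponds to the U > 60% branch:
U = 1 − 10^((1.781 − T_v)/0.933)/100 = 0.9537

U ≈ 95.4 %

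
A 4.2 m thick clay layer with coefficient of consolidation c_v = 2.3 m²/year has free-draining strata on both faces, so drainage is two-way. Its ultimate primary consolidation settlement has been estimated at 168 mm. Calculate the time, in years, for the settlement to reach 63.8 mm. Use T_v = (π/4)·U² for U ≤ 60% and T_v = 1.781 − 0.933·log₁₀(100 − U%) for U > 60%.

Drainage path length: H_d = H/2 = 2.1 m (double drainage).
U = S(t)/S_ult = 63.8/168 = 0.3798.
U ≤ 60%: T_v = (π/4)·U² = (π/4)×0.37976² = 0.11327.
t = T_v·H_d²/c_v = 0.11327×2.1²/2.3 = 0.2172 years.

t ≈ 0.217 years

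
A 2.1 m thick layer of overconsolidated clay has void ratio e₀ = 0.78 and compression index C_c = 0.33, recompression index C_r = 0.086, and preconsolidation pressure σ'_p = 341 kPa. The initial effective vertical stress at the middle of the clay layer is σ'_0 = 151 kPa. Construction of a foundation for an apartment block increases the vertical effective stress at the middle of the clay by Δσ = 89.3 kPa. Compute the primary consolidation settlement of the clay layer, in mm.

Final effective stress: σ'_f = 151 + 89.3 = 240.3 kPa.
σ'_f = 240.3 ≤ σ'_p = 341 kPa, so the clay remains overconsolidated and only the recompression index applies:
S_c = C_r·H/(1+e₀)·log₁₀(σ'_f/σ'_0) = 0.086×2.1/1.78×log₁₀(240.3/151)
    = 0.10146 × 0.20178 = 0.02047 m

S_c ≈ 20.5 mm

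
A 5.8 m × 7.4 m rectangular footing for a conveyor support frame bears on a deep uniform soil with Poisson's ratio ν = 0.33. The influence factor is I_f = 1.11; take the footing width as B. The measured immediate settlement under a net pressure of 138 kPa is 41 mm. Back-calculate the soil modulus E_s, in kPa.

E_s ≈ 19300 kPa

S_e = q·B·(1−ν²)/E_s · I_f  ⇒  E_s = q·B·(1−ν²)·I_f / S_e.
E_s = 138 × 5.8 × 0.8911 × 1.11 / 0.041 = 19310 kPa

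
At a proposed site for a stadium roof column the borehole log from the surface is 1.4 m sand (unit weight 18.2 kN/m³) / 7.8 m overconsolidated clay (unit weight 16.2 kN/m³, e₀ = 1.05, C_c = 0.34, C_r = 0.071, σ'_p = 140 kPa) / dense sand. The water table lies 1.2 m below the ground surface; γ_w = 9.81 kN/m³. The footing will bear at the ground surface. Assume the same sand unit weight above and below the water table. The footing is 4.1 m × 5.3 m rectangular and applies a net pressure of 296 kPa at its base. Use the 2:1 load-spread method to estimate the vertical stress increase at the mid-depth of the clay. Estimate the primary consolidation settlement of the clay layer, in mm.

Mid-depth of clay below the ground surface: z = 1.4 + 7.8/2 = 5.3 m.
Total vertical stress at mid-clay: σ_v = 18.2×1.4 + 16.2×3.9 = 88.66 kPa.
Pore pressure: u = 9.81×(5.3 − 1.2) = 40.221 kPa.
Initial effective stress: σ'_0 = σ_v − u = 88.66 − 40.221 = 48.439 kPa.
Stress increase at mid-clay by the 2:1 spreading method:
Δσ = qBL/((B+z)(L+z)) = 296×4.1×5.3/((4.1+5.3)(5.3+5.3)) = 64.553 kPa
Final effective stress: σ'_f = 48.439 + 64.553 = 112.99 kPa.
σ'_f = 112.99 ≤ σ'_p = 140 kPa, so the clay remains overconsolidated and only the recompression index applies:
S_c = C_r·H/(1+e₀)·log₁₀(σ'_f/σ'_0) = 0.071×7.8/2.05×log₁₀(112.99/48.439)
    = 0.27015 × 0.36784 = 0.09937 m

S_c ≈ 99.4 mm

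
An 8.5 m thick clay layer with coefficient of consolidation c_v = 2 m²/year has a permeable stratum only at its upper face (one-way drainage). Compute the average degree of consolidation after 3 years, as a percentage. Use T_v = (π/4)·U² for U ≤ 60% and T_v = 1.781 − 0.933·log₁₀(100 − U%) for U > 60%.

U ≈ 32.5 %

Drainage path length: H_d = H = 8.5 m (single drainage).
T_v = c_v·t/H_d² = 2×3/8.5² = 0.083045.
T_v = 0.083045 corresponds to the U ≤ 60% branch:
U = √(4T_v/π) = 0.3252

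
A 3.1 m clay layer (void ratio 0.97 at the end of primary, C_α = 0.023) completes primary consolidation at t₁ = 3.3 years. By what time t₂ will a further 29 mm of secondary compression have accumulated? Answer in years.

S_s = C_α·H/(1+e_p)·log₁₀(t₂/t₁) ⇒ log₁₀(t₂/t₁) = S_s·(1+e_p)/(C_α·H).
log₁₀(t₂/t₁) = 0.029 × (1+0.97) / (0.023×3.1) = 0.8013
t₂ = t₁ × 10^0.8013 = 3.3 × 6.328 = 20.88 years

t₂ ≈ 20.9 years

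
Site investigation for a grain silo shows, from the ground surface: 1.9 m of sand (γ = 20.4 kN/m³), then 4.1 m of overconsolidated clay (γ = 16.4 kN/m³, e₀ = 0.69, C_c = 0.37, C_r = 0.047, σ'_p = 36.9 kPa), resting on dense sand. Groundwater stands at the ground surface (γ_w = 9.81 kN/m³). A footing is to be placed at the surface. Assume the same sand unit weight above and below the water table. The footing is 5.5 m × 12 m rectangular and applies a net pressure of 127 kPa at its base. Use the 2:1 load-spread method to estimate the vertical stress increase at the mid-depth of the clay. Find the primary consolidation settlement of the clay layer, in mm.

S_c ≈ 349 mm

Mid-depth of clay below the ground surface: z = 1.9 + 4.1/2 = 3.95 m.
Total vertical stress at mid-clay: σ_v = 20.4×1.9 + 16.4×2.05 = 72.38 kPa.
Pore pressure: u = 9.81×(3.95 − 0) = 38.75 kPa.
Initial effective stress: σ'_0 = σ_v − u = 72.38 − 38.75 = 33.63 kPa.
Stress increase at mid-clay by the 2:1 spreading method:
Δσ = qBL/((B+z)(L+z)) = 127×5.5×12/((5.5+3.95)(12+3.95)) = 55.61 kPa
Final effective stress: σ'_f = 33.63 + 55.61 = 89.24 kPa.
σ'_f = 89.24 > σ'_p = 36.9 kPa, so the stress path crosses the preconsolidation pressure — recompression up to σ'_p, then virgin compression beyond:
S_c = H/(1+e₀)·[C_r·log₁₀(σ'_p/σ'_0) + C_c·log₁₀(σ'_f/σ'_p)]
    = 4.1/1.69 × [0.047×log₁₀(36.9/33.63) + 0.37×log₁₀(89.24/36.9)]
    = 2.426 × [0.0018941 + 0.14191] = 0.3489 m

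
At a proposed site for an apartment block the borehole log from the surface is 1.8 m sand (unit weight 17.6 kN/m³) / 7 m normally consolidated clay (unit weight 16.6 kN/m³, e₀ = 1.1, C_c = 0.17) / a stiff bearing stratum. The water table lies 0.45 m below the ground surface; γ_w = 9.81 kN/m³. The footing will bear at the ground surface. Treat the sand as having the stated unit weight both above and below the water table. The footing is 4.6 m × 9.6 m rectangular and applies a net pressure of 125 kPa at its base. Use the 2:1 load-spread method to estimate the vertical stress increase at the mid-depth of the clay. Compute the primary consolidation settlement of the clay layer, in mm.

Mid-depth of clay below the ground surface: z = 1.8 + 7/2 = 5.3 m.
Total vertical stress at mid-clay: σ_v = 17.6×1.8 + 16.6×3.5 = 89.78 kPa.
Pore pressure: u = 9.81×(5.3 − 0.45) = 47.578 kPa.
Initial effective stress: σ'_0 = σ_v − u = 89.78 − 47.578 = 42.202 kPa.
Stress increase at mid-clay by the 2:1 spreading method:
Δσ = qBL/((B+z)(L+z)) = 125×4.6×9.6/((4.6+5.3)(9.6+5.3)) = 37.421 kPa
Final effective stress: σ'_f = σ'_0 + Δσ = 42.202 + 37.421 = 79.623 kPa.
Normally consolidated clay, so the full stress increment lies on the virgin compression line:
S_c = C_c·H/(1+e₀)·log₁₀(σ'_f/σ'_0) = 0.17×7/(1+1.1)×log₁₀(79.623/42.202)
    = 0.56667 × 0.27571 = 0.1562 m

S_c ≈ 156 mm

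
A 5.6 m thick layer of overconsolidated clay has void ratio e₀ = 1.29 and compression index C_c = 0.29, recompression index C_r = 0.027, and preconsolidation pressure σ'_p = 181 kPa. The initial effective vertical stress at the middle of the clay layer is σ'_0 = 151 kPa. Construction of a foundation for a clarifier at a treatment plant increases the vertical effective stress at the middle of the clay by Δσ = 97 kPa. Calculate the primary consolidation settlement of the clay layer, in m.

S_c ≈ 0.102 m

Final effective stress: σ'_f = 151 + 97 = 248 kPa.
σ'_f = 248 > σ'_p = 181 kPa, so the stress path crosses the preconsolidation pressure — recompression up to σ'_p, then virgin compression beyond:
S_c = H/(1+e₀)·[C_r·log₁₀(σ'_p/σ'_0) + C_c·log₁₀(σ'_f/σ'_p)]
    = 5.6/2.29 × [0.027×log₁₀(181/151) + 0.29×log₁₀(248/181)]
    = 2.4454 × [0.0021249 + 0.039664] = 0.1022 m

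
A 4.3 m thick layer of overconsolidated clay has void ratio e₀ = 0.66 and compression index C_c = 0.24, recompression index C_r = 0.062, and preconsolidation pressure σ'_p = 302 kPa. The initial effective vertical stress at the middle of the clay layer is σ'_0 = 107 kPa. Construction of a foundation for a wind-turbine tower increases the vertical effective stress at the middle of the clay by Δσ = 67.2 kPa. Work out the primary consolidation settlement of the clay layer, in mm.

Final effective stress: σ'_f = 107 + 67.2 = 174.2 kPa.
σ'_f = 174.2 ≤ σ'_p = 302 kPa, so the clay remains overconsolidated and only the recompression index applies:
S_c = C_r·H/(1+e₀)·log₁₀(σ'_f/σ'_0) = 0.062×4.3/1.66×log₁₀(174.2/107)
    = 0.1606 × 0.21166 = 0.03399 m

S_c ≈ 34 mm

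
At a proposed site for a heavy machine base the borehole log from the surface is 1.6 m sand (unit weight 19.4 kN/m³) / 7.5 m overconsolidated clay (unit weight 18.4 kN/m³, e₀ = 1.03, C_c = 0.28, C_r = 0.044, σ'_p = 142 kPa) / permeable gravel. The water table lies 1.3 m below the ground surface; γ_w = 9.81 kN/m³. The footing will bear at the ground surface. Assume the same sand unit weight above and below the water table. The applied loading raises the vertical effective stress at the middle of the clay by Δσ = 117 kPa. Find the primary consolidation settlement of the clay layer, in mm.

S_c ≈ 160 mm

Mid-depth of clay below the ground surface: z = 1.6 + 7.5/2 = 5.35 m.
Total vertical stress at mid-clay: σ_v = 19.4×1.6 + 18.4×3.75 = 100.04 kPa.
Pore pressure: u = 9.81×(5.35 − 1.3) = 39.73 kPa.
Initial effective stress: σ'_0 = σ_v − u = 100.04 − 39.73 = 60.31 kPa.
Final effective stress: σ'_f = 60.31 + 117 = 177.31 kPa.
σ'_f = 177.31 > σ'_p = 142 kPa, so the stress path crosses the preconsolidation pressure — recompression up to σ'_p, then virgin compression beyond:
S_c = H/(1+e₀)·[C_r·log₁₀(σ'_p/σ'_0) + C_c·log₁₀(σ'_f/σ'_p)]
    = 7.5/2.03 × [0.044×log₁₀(142/60.31) + 0.28×log₁₀(177.31/142)]
    = 3.6946 × [0.016364 + 0.027005] = 0.1602 m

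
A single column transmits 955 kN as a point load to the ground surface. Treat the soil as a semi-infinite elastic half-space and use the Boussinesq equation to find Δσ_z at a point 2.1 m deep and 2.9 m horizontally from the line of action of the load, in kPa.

Boussinesq vertical stress below a point load on an elastic half-space:
Δσ_z = 3P/(2πz²) · [1 + (r/z)²]^(−5/2)
r/z = 2.9/2.1 = 1.381; [1+(r/z)²]^(−5/2) = 0.069403.
Δσ_z = 3×955/(2π×2.1²) × 0.069403 = 103.4 × 0.069403 = 7.176 kPa

Δσ_z ≈ 7.18 kPa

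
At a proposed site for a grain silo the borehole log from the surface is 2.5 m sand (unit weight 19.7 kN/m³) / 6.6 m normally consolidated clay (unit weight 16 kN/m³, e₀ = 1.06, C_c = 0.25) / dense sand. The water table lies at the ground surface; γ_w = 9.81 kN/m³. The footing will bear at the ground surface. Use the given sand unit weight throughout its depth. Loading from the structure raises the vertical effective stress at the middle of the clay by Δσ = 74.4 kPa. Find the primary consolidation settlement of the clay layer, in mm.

S_c ≈ 339 mm

Mid-depth of clay below the ground surface: z = 2.5 + 6.6/2 = 5.8 m.
Total vertical stress at mid-clay: σ_v = 19.7×2.5 + 16×3.3 = 102.05 kPa.
Pore pressure: u = 9.81×(5.8 − 0) = 56.898 kPa.
Initial effective stress: σ'_0 = σ_v − u = 102.05 − 56.898 = 45.152 kPa.
Final effective stress: σ'_f = σ'_0 + Δσ = 45.152 + 74.4 = 119.55 kPa.
Normally consolidated clay, so the full stress increment lies on the virgin compression line:
S_c = C_c·H/(1+e₀)·log₁₀(σ'_f/σ'_0) = 0.25×6.6/(1+1.06)×log₁₀(119.55/45.152)
    = 0.80097 × 0.42287 = 0.3387 m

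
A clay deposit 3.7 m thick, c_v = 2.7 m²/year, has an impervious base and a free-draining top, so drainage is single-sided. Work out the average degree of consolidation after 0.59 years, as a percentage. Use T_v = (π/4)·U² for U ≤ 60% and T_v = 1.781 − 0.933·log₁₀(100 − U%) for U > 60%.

Drainage path length: H_d = H = 3.7 m (single drainage).
T_v = c_v·t/H_d² = 2.7×0.59/3.7² = 0.11636.
T_v = 0.11636 corresponds to the U ≤ 60% branch:
U = √(4T_v/π) = 0.3849

U ≈ 38.5 %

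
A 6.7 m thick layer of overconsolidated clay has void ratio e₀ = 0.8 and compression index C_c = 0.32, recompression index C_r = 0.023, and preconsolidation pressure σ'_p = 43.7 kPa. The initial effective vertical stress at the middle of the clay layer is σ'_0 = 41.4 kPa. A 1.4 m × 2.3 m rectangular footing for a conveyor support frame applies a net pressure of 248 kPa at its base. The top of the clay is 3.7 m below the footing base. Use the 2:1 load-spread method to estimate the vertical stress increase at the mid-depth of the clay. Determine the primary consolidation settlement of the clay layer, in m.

Mid-depth of clay below the footing base: z = 3.7 + 6.7/2 = 7.05 m.
Stress increase at mid-clay by the 2:1 spreading method:
Δσ = qBL/((B+z)(L+z)) = 248×1.4×2.3/((1.4+7.05)(2.3+7.05)) = 10.107 kPa
Final effective stress: σ'_f = 41.4 + 10.107 = 51.507 kPa.
σ'_f = 51.507 > σ'_p = 43.7 kPa, so the stress path crosses the preconsolidation pressure — recompression up to σ'_p, then virgin compression beyond:
S_c = H/(1+e₀)·[C_r·log₁₀(σ'_p/σ'_0) + C_c·log₁₀(σ'_f/σ'_p)]
    = 6.7/1.8 × [0.023×log₁₀(43.7/41.4) + 0.32×log₁₀(51.507/43.7)]
    = 3.7222 × [0.00054007 + 0.022843] = 0.08704 m

S_c ≈ 0.087 m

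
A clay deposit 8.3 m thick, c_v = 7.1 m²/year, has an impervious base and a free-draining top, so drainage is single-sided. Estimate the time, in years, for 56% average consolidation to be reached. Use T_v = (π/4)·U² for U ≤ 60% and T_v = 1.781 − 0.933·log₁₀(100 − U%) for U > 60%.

Drainage path length: H_d = H = 8.3 m (single drainage).
U ≤ 60%: T_v = (π/4)·U² = (π/4)×0.56² = 0.2463.
t = T_v·H_d²/c_v = 0.2463×8.3²/7.1 = 2.39 years.

t ≈ 2.39 years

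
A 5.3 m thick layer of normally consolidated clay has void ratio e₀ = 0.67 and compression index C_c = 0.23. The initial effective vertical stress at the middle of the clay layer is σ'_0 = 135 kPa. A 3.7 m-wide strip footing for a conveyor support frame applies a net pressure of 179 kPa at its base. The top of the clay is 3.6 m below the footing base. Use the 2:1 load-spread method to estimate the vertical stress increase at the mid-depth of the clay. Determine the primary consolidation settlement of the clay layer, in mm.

S_c ≈ 127 mm

Mid-depth of clay below the footing base: z = 3.6 + 5.3/2 = 6.25 m.
Stress increase at mid-clay by the 2:1 spreading method:
Δσ = qB/(B+z) = 179×3.7/(3.7+6.25) = 66.563 kPa
Final effective stress: σ'_f = σ'_0 + Δσ = 135 + 66.563 = 201.56 kPa.
Normally consolidated clay, so the full stress increment lies on the virgin compression line:
S_c = C_c·H/(1+e₀)·log₁₀(σ'_f/σ'_0) = 0.23×5.3/(1+0.67)×log₁₀(201.56/135)
    = 0.72994 × 0.17407 = 0.1271 m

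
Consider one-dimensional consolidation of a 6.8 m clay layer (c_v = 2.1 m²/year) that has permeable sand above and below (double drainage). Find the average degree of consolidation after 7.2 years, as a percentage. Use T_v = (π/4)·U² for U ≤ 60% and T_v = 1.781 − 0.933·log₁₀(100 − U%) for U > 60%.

Drainage path length: H_d = H/2 = 3.4 m (double drainage).
T_v = c_v·t/H_d² = 2.1×7.2/3.4² = 1.308.
T_v = 1.308 corresponds to the U > 60% branch:
U = 1 − 10^((1.781 − T_v)/0.933)/100 = 0.9679

U ≈ 96.8 %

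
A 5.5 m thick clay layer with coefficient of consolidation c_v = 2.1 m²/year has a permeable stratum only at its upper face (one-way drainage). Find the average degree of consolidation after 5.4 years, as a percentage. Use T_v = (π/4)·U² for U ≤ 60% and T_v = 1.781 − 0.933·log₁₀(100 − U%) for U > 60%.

U ≈ 67.9 %

Drainage path length: H_d = H = 5.5 m (single drainage).
T_v = c_v·t/H_d² = 2.1×5.4/5.5² = 0.37488.
T_v = 0.37488 corresponds to the U > 60% branch:
U = 1 − 10^((1.781 − T_v)/0.933)/100 = 0.6786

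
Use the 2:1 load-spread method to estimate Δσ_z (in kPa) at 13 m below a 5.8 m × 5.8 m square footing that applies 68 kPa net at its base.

Δσ_z ≈ 6.47 kPa

By the 2:1 method the load spreads at 1 horizontal : 2 vertical, so at depth z the loaded area has grown by z in each plan dimension:
Δσ = qBL/((B+z)(L+z)) = 68×5.8×5.8/((5.8+13)(5.8+13)) = 6.4722 kPa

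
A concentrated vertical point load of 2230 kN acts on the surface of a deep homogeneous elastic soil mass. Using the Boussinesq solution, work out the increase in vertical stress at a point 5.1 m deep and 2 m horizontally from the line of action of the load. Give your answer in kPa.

Δσ_z ≈ 28.6 kPa

Boussinesq vertical stress below a point load on an elastic half-space:
Δσ_z = 3P/(2πz²) · [1 + (r/z)²]^(−5/2)
r/z = 2/5.1 = 0.39216; [1+(r/z)²]^(−5/2) = 0.69934.
Δσ_z = 3×2230/(2π×5.1²) × 0.69934 = 40.936 × 0.69934 = 28.63 kPa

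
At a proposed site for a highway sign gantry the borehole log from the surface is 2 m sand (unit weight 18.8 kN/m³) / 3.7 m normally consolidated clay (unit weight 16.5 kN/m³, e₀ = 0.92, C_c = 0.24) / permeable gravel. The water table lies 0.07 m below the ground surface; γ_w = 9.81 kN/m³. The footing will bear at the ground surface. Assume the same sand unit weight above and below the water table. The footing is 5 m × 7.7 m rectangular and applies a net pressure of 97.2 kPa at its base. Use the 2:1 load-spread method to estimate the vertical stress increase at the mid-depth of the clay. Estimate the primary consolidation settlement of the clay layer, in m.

Mid-depth of clay below the ground surface: z = 2 + 3.7/2 = 3.85 m.
Total vertical stress at mid-clay: σ_v = 18.8×2 + 16.5×1.85 = 68.125 kPa.
Pore pressure: u = 9.81×(3.85 − 0.07) = 37.082 kPa.
Initial effective stress: σ'_0 = σ_v − u = 68.125 − 37.082 = 31.043 kPa.
Stress increase at mid-clay by the 2:1 spreading method:
Δσ = qBL/((B+z)(L+z)) = 97.2×5×7.7/((5+3.85)(7.7+3.85)) = 36.61 kPa
Final effective stress: σ'_f = σ'_0 + Δσ = 31.043 + 36.61 = 67.653 kPa.
Normally consolidated clay, so the full stress increment lies on the virgin compression line:
S_c = C_c·H/(1+e₀)·log₁₀(σ'_f/σ'_0) = 0.24×3.7/(1+0.92)×log₁₀(67.653/31.043)
    = 0.4625 × 0.33832 = 0.1565 m

S_c ≈ 0.156 m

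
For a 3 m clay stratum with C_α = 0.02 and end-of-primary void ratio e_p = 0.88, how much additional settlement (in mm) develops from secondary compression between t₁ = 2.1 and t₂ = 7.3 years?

Secondary compression: S_s = C_α·H/(1+e_p)·log₁₀(t₂/t₁)
S_s = 0.02×3/(1+0.88)×log₁₀(7.3/2.1)
    = 0.03191 × 0.5411 = 0.01727 m

S_s ≈ 17.3 mm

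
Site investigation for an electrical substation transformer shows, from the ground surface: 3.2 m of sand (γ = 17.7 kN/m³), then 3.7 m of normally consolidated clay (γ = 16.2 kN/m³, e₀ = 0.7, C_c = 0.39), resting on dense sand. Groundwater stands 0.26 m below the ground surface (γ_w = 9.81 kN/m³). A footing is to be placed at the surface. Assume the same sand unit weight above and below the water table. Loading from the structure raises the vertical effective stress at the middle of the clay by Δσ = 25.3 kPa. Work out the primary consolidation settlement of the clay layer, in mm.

S_c ≈ 182 mm

Mid-depth of clay below the ground surface: z = 3.2 + 3.7/2 = 5.05 m.
Total vertical stress at mid-clay: σ_v = 17.7×3.2 + 16.2×1.85 = 86.61 kPa.
Pore pressure: u = 9.81×(5.05 − 0.26) = 46.99 kPa.
Initial effective stress: σ'_0 = σ_v − u = 86.61 − 46.99 = 39.62 kPa.
Final effective stress: σ'_f = σ'_0 + Δσ = 39.62 + 25.3 = 64.92 kPa.
Normally consolidated clay, so the full stress increment lies on the virgin compression line:
S_c = C_c·H/(1+e₀)·log₁₀(σ'_f/σ'_0) = 0.39×3.7/(1+0.7)×log₁₀(64.92/39.62)
    = 0.84882 × 0.21446 = 0.182 m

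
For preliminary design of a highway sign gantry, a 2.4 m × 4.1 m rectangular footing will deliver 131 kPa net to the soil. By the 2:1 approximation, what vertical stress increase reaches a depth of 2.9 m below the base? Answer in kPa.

By the 2:1 method the load spreads at 1 horizontal : 2 vertical, so at depth z the loaded area has grown by z in each plan dimension:
Δσ = qBL/((B+z)(L+z)) = 131×2.4×4.1/((2.4+2.9)(4.1+2.9)) = 34.745 kPa

Δσ_z ≈ 34.7 kPa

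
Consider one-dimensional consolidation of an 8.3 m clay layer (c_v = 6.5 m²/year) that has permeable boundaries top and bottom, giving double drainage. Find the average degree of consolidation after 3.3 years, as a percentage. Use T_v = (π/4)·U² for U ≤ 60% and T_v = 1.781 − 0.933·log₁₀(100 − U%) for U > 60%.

U ≈ 96.3 %

Drainage path length: H_d = H/2 = 4.15 m (double drainage).
T_v = c_v·t/H_d² = 6.5×3.3/4.15² = 1.2455.
T_v = 1.2455 corresponds to the U > 60% branch:
U = 1 − 10^((1.781 − T_v)/0.933)/100 = 0.9625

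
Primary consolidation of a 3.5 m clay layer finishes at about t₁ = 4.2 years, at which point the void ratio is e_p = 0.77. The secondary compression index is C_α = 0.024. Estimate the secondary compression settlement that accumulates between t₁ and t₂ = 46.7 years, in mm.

S_s ≈ 49.6 mm

Secondary compression: S_s = C_α·H/(1+e_p)·log₁₀(t₂/t₁)
S_s = 0.024×3.5/(1+0.77)×log₁₀(46.7/4.2)
    = 0.04746 × 1.046 = 0.04964 m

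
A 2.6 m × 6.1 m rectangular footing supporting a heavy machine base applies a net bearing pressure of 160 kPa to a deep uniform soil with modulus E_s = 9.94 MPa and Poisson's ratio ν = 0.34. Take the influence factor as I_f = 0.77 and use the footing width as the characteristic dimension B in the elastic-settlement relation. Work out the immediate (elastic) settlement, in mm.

S_e ≈ 28.5 mm

Immediate (elastic) settlement: S_e = q·B·(1−ν²)/E_s · I_f.
E_s = 9.94 MPa = 9940 kPa.
S_e = 160 × 2.6 × (1 − 0.34²) / 9940 × 0.77
    = 160 × 2.6 × 0.8844 / 9940 × 0.77
    = 0.0285 m = 28.5 mm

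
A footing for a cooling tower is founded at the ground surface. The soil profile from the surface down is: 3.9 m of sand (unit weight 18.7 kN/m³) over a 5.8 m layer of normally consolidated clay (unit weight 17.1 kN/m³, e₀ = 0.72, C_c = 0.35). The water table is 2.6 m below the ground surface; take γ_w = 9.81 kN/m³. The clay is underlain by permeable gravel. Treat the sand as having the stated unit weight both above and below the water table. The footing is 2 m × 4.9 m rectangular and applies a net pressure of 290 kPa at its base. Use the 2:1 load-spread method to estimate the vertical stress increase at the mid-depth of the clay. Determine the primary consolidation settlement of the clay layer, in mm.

S_c ≈ 150 mm

Mid-depth of clay below the ground surface: z = 3.9 + 5.8/2 = 6.8 m.
Total vertical stress at mid-clay: σ_v = 18.7×3.9 + 17.1×2.9 = 122.52 kPa.
Pore pressure: u = 9.81×(6.8 − 2.6) = 41.202 kPa.
Initial effective stress: σ'_0 = σ_v − u = 122.52 − 41.202 = 81.318 kPa.
Stress increase at mid-clay by the 2:1 spreading method:
Δσ = qBL/((B+z)(L+z)) = 290×2×4.9/((2+6.8)(4.9+6.8)) = 27.603 kPa
Final effective stress: σ'_f = σ'_0 + Δσ = 81.318 + 27.603 = 108.92 kPa.
Normally consolidated clay, so the full stress increment lies on the virgin compression line:
S_c = C_c·H/(1+e₀)·log₁₀(σ'_f/σ'_0) = 0.35×5.8/(1+0.72)×log₁₀(108.92/81.318)
    = 1.1802 × 0.12692 = 0.1498 m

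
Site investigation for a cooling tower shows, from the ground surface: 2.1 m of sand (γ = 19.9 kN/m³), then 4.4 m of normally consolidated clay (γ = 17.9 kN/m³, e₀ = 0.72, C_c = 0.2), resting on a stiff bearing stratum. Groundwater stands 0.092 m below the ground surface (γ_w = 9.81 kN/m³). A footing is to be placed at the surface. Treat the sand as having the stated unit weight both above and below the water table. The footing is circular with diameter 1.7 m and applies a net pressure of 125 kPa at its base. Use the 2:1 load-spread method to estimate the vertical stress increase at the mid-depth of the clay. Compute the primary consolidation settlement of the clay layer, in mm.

S_c ≈ 49.9 mm

Mid-depth of clay below the ground surface: z = 2.1 + 4.4/2 = 4.3 m.
Total vertical stress at mid-clay: σ_v = 19.9×2.1 + 17.9×2.2 = 81.17 kPa.
Pore pressure: u = 9.81×(4.3 − 0.092) = 41.28 kPa.
Initial effective stress: σ'_0 = σ_v − u = 81.17 − 41.28 = 39.89 kPa.
Stress increase at mid-clay by the 2:1 spreading method:
Δσ ≈ qD²/(D+z)² = 125×1.7²/(1.7+4.3)² = 10.035 kPa
Final effective stress: σ'_f = σ'_0 + Δσ = 39.89 + 10.035 = 49.925 kPa.
Normally consolidated clay, so the full stress increment lies on the virgin compression line:
S_c = C_c·H/(1+e₀)·log₁₀(σ'_f/σ'_0) = 0.2×4.4/(1+0.72)×log₁₀(49.925/39.89)
    = 0.51163 × 0.097454 = 0.04986 m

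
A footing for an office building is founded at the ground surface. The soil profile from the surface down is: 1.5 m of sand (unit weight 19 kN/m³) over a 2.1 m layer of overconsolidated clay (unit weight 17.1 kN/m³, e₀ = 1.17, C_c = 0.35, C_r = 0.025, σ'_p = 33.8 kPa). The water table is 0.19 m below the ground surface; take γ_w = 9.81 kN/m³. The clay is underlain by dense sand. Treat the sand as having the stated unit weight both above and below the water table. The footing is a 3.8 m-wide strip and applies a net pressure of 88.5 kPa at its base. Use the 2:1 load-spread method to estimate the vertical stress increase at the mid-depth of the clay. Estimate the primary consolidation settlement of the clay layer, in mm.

S_c ≈ 124 mm

Mid-depth of clay below the ground surface: z = 1.5 + 2.1/2 = 2.55 m.
Total vertical stress at mid-clay: σ_v = 19×1.5 + 17.1×1.05 = 46.455 kPa.
Pore pressure: u = 9.81×(2.55 − 0.19) = 23.152 kPa.
Initial effective stress: σ'_0 = σ_v − u = 46.455 − 23.152 = 23.303 kPa.
Stress increase at mid-clay by the 2:1 spreading method:
Δσ = qB/(B+z) = 88.5×3.8/(3.8+2.55) = 52.961 kPa
Final effective stress: σ'_f = 23.303 + 52.961 = 76.264 kPa.
σ'_f = 76.264 > σ'_p = 33.8 kPa, so the stress path crosses the preconsolidation pressure — recompression up to σ'_p, then virgin compression beyond:
S_c = H/(1+e₀)·[C_r·log₁₀(σ'_p/σ'_0) + C_c·log₁₀(σ'_f/σ'_p)]
    = 2.1/2.17 × [0.025×log₁₀(33.8/23.303) + 0.35×log₁₀(76.264/33.8)]
    = 0.96774 × [0.0040376 + 0.12369] = 0.1236 m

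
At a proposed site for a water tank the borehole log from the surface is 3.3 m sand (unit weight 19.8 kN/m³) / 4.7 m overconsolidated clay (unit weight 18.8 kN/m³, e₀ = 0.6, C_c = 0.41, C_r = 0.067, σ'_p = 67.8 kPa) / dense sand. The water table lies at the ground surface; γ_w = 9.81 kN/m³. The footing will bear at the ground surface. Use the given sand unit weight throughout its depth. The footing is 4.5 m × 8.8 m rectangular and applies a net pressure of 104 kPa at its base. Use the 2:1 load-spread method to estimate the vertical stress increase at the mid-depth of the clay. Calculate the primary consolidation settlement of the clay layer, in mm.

S_c ≈ 120 mm

Mid-depth of clay below the ground surface: z = 3.3 + 4.7/2 = 5.65 m.
Total vertical stress at mid-clay: σ_v = 19.8×3.3 + 18.8×2.35 = 109.52 kPa.
Pore pressure: u = 9.81×(5.65 − 0) = 55.427 kPa.
Initial effective stress: σ'_0 = σ_v − u = 109.52 − 55.427 = 54.093 kPa.
Stress increase at mid-clay by the 2:1 spreading method:
Δσ = qBL/((B+z)(L+z)) = 104×4.5×8.8/((4.5+5.65)(8.8+5.65)) = 28.08 kPa
Final effective stress: σ'_f = 54.093 + 28.08 = 82.173 kPa.
σ'_f = 82.173 > σ'_p = 67.8 kPa, so the stress path crosses the preconsolidation pressure — recompression up to σ'_p, then virgin compression beyond:
S_c = H/(1+e₀)·[C_r·log₁₀(σ'_p/σ'_0) + C_c·log₁₀(σ'_f/σ'_p)]
    = 4.7/1.6 × [0.067×log₁₀(67.8/54.093) + 0.41×log₁₀(82.173/67.8)]
    = 2.9375 × [0.0065719 + 0.034235] = 0.1199 m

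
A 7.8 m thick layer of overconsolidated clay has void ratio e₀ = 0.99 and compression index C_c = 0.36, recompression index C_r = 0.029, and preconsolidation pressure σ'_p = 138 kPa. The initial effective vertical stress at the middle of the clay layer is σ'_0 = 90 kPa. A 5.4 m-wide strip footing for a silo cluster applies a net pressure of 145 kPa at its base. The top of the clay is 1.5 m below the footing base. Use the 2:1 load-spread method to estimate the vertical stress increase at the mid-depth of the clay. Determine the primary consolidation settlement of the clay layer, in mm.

S_c ≈ 121 mm

Mid-depth of clay below the footing base: z = 1.5 + 7.8/2 = 5.4 m.
Stress increase at mid-clay by the 2:1 spreading method:
Δσ = qB/(B+z) = 145×5.4/(5.4+5.4) = 72.5 kPa
Final effective stress: σ'_f = 90 + 72.5 = 162.5 kPa.
σ'_f = 162.5 > σ'_p = 138 kPa, so the stress path crosses the preconsolidation pressure — recompression up to σ'_p, then virgin compression beyond:
S_c = H/(1+e₀)·[C_r·log₁₀(σ'_p/σ'_0) + C_c·log₁₀(σ'_f/σ'_p)]
    = 7.8/1.99 × [0.029×log₁₀(138/90) + 0.36×log₁₀(162.5/138)]
    = 3.9196 × [0.0053835 + 0.025551] = 0.1213 m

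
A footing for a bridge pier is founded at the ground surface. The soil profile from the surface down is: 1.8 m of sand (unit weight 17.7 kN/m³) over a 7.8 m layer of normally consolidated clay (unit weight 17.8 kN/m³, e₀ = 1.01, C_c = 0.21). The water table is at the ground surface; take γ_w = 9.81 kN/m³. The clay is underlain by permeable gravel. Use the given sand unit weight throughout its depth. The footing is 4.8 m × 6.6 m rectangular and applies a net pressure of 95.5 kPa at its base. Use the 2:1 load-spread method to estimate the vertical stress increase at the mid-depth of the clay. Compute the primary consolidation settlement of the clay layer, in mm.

S_c ≈ 147 mm

Mid-depth of clay below the ground surface: z = 1.8 + 7.8/2 = 5.7 m.
Total vertical stress at mid-clay: σ_v = 17.7×1.8 + 17.8×3.9 = 101.28 kPa.
Pore pressure: u = 9.81×(5.7 − 0) = 55.917 kPa.
Initial effective stress: σ'_0 = σ_v − u = 101.28 − 55.917 = 45.363 kPa.
Stress increase at mid-clay by the 2:1 spreading method:
Δσ = qBL/((B+z)(L+z)) = 95.5×4.8×6.6/((4.8+5.7)(6.6+5.7)) = 23.426 kPa
Final effective stress: σ'_f = σ'_0 + Δσ = 45.363 + 23.426 = 68.789 kPa.
Normally consolidated clay, so the full stress increment lies on the virgin compression line:
S_c = C_c·H/(1+e₀)·log₁₀(σ'_f/σ'_0) = 0.21×7.8/(1+1.01)×log₁₀(68.789/45.363)
    = 0.81493 × 0.18082 = 0.1474 m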